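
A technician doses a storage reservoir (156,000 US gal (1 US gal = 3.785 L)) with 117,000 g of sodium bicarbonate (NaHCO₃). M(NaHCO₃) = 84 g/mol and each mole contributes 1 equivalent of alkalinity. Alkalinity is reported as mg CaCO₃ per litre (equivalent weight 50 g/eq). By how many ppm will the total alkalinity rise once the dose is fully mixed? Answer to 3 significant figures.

Volume: 156,000 US gal × 3.785 L/gal = 590,460 L.
Moles of NaHCO₃: 117,000 g ÷ 84 g/mol = 1393 mol → 1393 eq of alkalinity.
As CaCO₃: 1393 eq × 50 g/eq = 69,640 g.
Rise: 69,640 g / 590,460 L × 1000 = 117.9 mg/L.

118 ppm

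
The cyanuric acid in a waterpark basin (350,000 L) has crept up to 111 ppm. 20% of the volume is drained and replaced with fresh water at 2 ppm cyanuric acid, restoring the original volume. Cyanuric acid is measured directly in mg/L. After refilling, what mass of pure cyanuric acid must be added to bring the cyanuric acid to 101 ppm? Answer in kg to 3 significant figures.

4.13 kg

After draining 20% and refilling: 111 × 0.80 + 2 × 0.20 = 89.2 ppm.
Deficit to target: 101 − 89.2 = 11.8 mg/L.
Mass: 11.8 mg/L × 350,000 L = 4130 g cyanuric acid.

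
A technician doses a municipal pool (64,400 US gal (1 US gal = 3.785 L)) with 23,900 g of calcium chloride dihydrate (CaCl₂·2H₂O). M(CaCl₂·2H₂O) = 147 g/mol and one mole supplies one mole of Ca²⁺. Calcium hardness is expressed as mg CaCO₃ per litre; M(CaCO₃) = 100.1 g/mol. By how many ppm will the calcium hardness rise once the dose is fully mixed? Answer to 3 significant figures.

66.8 ppm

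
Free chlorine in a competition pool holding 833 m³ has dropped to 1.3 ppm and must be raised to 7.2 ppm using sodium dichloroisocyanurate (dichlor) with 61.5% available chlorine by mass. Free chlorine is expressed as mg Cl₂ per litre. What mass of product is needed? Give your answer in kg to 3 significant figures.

Volume: 833 m³ = 833,000 L.
Chlorine deficit: 7.2 − 1.3 = 5.9 ppm = 5.9 mg/L as Cl₂.
Cl₂ equivalent needed: 5.9 mg/L × 833,000 L = 4,915,000 mg = 4915 g.
Product at 61.5% available chlorine: 4915 / 0.615 = 7991 g.

7.99 kg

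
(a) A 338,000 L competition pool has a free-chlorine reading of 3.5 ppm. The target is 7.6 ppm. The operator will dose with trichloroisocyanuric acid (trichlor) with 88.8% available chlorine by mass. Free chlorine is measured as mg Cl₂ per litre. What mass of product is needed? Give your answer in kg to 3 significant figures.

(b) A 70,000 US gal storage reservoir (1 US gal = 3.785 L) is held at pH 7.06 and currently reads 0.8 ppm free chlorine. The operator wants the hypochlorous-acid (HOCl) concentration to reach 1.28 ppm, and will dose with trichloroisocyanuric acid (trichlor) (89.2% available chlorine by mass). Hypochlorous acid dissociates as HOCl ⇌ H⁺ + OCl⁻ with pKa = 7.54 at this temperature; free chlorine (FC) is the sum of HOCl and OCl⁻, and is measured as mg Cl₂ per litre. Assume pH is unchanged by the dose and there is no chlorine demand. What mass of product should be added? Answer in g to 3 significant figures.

(a) Chlorine deficit: 7.6 − 3.5 = 4.1 ppm = 4.1 mg/L as Cl₂.
(a) Cl₂ equivalent needed: 4.1 mg/L × 338,000 L = 1,386,000 mg = 1386 g.
(a) Product at 88.8% available chlorine: 1386 / 0.888 = 1561 g.

(b) Volume: 70,000 US gal × 3.785 L/gal = 264,950 L.
(b) [OCl⁻]/[HOCl] = 10^(pH − pKa) = 10^(7.06 − 7.54) = 0.3311; fraction as HOCl = 1/(1 + 0.3311) = 0.7512.
(b) Free chlorine required for 1.28 ppm HOCl: 1.28 / 0.7512 = 1.704 ppm.
(b) FC to add: 1.704 − 0.8 = 0.9038 mg/L as Cl₂.
(b) Cl₂ equivalent: 0.9038 mg/L × 264,950 L = 239.5 g.
(b) Product at 89.2% available Cl: 239.5 / 0.892 = 268.5 g.

(a) 1.56 kg; (b) 268 g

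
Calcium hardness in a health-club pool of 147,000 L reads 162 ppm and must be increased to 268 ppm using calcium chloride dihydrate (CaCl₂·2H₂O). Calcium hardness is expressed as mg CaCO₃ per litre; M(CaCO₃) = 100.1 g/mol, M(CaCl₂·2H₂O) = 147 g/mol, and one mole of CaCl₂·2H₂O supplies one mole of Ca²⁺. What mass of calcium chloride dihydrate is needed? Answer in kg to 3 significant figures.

Hardness to add: (268 − 162) = 106 mg/L as CaCO₃ × 147,000 L = 15,580 g as CaCO₃.
Moles of Ca²⁺ (1 mol Ca²⁺ ≡ 1 mol CaCO₃): 15,580 / 100.1 g/mol = 155.7 mol.
Mass of CaCl₂·2H₂O: 155.7 × 147 = 22,880 g.

22.9 kg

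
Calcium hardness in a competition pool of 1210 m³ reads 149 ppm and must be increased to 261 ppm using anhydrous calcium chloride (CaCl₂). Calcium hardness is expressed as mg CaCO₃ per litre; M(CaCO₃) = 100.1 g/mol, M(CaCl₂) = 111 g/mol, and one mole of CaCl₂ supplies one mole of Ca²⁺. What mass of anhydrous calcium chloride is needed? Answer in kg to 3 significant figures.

150 kg

Volume: 1210 m³ = 1,210,000 L.
Hardness to add: (261 − 149) = 112 mg/L as CaCO₃ × 1,210,000 L = 135,500 g as CaCO₃.
Moles of Ca²⁺ (1 mol Ca²⁺ ≡ 1 mol CaCO₃): 135,500 / 100.1 g/mol = 1354 mol.
Mass of CaCl₂: 1354 × 111 = 150,300 g.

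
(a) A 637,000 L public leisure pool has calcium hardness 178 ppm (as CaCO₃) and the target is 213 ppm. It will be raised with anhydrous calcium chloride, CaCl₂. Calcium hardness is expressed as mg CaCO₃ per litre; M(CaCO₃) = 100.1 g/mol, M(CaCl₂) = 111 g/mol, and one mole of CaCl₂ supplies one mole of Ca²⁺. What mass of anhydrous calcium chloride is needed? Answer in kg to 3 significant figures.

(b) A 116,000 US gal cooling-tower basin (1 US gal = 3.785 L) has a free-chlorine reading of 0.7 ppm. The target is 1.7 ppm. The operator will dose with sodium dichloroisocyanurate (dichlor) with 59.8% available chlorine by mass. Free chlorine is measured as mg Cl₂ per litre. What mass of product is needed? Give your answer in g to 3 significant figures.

(a) 24.7 kg; (b) 734 g

(a) Hardness to add: (213 − 178) = 35 mg/L as CaCO₃ × 637,000 L = 22,300 g as CaCO₃.
(a) Moles of Ca²⁺ (1 mol Ca²⁺ ≡ 1 mol CaCO₃): 22,300 / 100.1 g/mol = 222.7 mol.
(a) Mass of CaCl₂: 222.7 × 111 = 24,720 g.

(b) Volume: 116,000 US gal × 3.785 L/gal = 439,060 L.
(b) Chlorine deficit: 1.7 − 0.7 = 1 ppm = 1 mg/L as Cl₂.
(b) Cl₂ equivalent needed: 1 mg/L × 439,060 L = 439,100 mg = 439.1 g.
(b) Product at 59.8% available chlorine: 439.1 / 0.598 = 734.2 g.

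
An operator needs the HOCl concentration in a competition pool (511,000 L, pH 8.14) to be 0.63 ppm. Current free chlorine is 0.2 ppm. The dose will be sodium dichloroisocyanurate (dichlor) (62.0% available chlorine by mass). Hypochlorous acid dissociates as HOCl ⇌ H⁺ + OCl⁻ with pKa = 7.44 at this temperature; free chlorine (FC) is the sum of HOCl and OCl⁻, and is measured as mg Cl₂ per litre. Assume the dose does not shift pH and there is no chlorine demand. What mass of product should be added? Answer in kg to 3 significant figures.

[OCl⁻]/[HOCl] = 10^(pH − pKa) = 10^(8.14 − 7.44) = 5.012; fraction as HOCl = 1/(1 + 5.012) = 0.1663.
Free chlorine required for 0.63 ppm HOCl: 0.63 / 0.1663 = 3.787 ppm.
FC to add: 3.787 − 0.2 = 3.587 mg/L as Cl₂.
Cl₂ equivalent: 3.587 mg/L × 511,000 L = 1833 g.
Product at 62.0% available Cl: 1833 / 0.62 = 2957 g.

2.96 kg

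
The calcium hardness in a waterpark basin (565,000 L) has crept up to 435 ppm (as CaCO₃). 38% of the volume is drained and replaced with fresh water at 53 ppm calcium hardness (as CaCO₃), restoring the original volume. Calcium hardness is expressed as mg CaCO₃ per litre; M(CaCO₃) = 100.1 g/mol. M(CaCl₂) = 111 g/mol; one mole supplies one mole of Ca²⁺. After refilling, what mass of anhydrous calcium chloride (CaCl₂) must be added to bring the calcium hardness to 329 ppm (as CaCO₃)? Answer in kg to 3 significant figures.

After draining 38% and refilling: 435 × 0.62 + 53 × 0.38 = 289.84 ppm.
Deficit to target: 329 − 289.84 = 39.16 mg/L.
As CaCO₃: 39.16 mg/L × 565,000 L = 22,130 g; ÷ 100.1 = 221 mol Ca²⁺.
Mass: 221 × 111 = 24,530 g.

24.5 kg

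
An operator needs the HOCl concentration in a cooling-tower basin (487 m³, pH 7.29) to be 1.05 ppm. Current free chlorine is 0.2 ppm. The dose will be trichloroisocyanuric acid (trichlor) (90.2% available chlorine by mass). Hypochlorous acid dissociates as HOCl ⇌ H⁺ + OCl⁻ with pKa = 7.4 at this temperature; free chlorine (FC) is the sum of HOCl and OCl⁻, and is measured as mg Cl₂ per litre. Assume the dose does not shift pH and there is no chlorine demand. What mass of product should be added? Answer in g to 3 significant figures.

899 g

Volume: 487 m³ = 487,000 L.
[OCl⁻]/[HOCl] = 10^(pH − pKa) = 10^(7.29 − 7.4) = 0.7762; fraction as HOCl = 1/(1 + 0.7762) = 0.563.
Free chlorine required for 1.05 ppm HOCl: 1.05 / 0.563 = 1.865 ppm.
FC to add: 1.865 − 0.2 = 1.665 mg/L as Cl₂.
Cl₂ equivalent: 1.665 mg/L × 487,000 L = 810.9 g.
Product at 90.2% available Cl: 810.9 / 0.902 = 899 g.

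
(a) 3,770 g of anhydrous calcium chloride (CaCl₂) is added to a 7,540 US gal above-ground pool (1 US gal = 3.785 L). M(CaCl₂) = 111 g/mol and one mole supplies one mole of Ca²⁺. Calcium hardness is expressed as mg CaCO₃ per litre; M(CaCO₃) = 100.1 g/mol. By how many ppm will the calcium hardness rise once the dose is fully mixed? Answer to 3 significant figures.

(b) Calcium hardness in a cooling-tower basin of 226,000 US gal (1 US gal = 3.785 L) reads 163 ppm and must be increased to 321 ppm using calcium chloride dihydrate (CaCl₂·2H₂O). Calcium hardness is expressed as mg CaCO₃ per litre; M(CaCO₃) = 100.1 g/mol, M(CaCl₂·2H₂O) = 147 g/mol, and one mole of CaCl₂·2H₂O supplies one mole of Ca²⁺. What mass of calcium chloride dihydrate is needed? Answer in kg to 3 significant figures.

(a) Volume: 7,540 US gal × 3.785 L/gal = 28,539 L.
(a) Moles of Ca²⁺: 3,770 g ÷ 111 g/mol = 33.96 mol.
(a) As CaCO₃: 33.96 mol × 100.1 g/mol = 3400 g.
(a) Rise: 3400 g / 28,539 L × 1000 = 119.1 mg/L.

(b) Volume: 226,000 US gal × 3.785 L/gal = 855,410 L.
(b) Hardness to add: (321 − 163) = 158 mg/L as CaCO₃ × 855,410 L = 135,200 g as CaCO₃.
(b) Moles of Ca²⁺ (1 mol Ca²⁺ ≡ 1 mol CaCO₃): 135,200 / 100.1 g/mol = 1350 mol.
(b) Mass of CaCl₂·2H₂O: 1350 × 147 = 198,500 g.

(a) 119 ppm; (b) 198 kg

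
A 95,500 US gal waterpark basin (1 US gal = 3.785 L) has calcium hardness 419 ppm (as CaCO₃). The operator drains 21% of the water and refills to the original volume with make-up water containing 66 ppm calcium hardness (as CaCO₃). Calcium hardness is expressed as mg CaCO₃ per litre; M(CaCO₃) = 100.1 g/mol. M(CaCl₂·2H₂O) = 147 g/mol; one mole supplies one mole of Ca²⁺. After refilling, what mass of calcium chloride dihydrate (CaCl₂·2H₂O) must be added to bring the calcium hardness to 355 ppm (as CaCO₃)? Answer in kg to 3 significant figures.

Volume: 95,500 US gal × 3.785 L/gal = 361,468 L.
After draining 21% and refilling: 419 × 0.79 + 66 × 0.21 = 344.87 ppm.
Deficit to target: 355 − 344.87 = 10.13 mg/L.
As CaCO₃: 10.13 mg/L × 361,468 L = 3662 g; ÷ 100.1 = 36.58 mol Ca²⁺.
Mass: 36.58 × 147 = 5377 g.

5.38 kg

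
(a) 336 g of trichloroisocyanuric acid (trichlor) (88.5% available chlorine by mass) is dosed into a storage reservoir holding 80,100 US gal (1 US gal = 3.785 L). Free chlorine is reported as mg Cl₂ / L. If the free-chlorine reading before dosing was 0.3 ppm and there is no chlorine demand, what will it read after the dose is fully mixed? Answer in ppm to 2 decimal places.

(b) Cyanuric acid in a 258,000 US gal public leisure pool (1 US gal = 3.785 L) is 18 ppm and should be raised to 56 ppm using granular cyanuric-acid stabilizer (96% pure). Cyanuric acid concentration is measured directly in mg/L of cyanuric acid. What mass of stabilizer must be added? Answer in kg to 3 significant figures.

(a) 1.28 ppm; (b) 38.7 kg

(a) Volume: 80,100 US gal × 3.785 L/gal = 303,178 L.
(a) Available chlorine delivered: 336 g × 0.885 = 297.4 g as Cl₂.
(a) Concentration rise: 297.4 g / 303,178 L = 0.9808 mg/L = 0.98 ppm.
(a) Final FC: 0.3 + 0.98 = 1.28 ppm.

(b) Volume: 258,000 US gal × 3.785 L/gal = 976,530 L.
(b) CYA to add: (56 − 18) = 38 mg/L × 976,530 L = 37,110 g cyanuric acid.
(b) At 96% purity: 37,110 / 0.96 = 38,650 g product.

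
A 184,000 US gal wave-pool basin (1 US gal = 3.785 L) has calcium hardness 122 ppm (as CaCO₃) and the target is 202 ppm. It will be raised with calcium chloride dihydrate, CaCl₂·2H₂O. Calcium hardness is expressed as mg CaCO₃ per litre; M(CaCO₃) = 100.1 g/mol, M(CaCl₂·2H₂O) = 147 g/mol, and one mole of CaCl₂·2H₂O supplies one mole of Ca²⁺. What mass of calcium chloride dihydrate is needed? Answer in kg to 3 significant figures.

Volume: 184,000 US gal × 3.785 L/gal = 696,440 L.
Hardness to add: (202 − 122) = 80 mg/L as CaCO₃ × 696,440 L = 55,720 g as CaCO₃.
Moles of Ca²⁺ (1 mol Ca²⁺ ≡ 1 mol CaCO₃): 55,720 / 100.1 g/mol = 556.6 mol.
Mass of CaCl₂·2H₂O: 556.6 × 147 = 81,820 g.

81.8 kg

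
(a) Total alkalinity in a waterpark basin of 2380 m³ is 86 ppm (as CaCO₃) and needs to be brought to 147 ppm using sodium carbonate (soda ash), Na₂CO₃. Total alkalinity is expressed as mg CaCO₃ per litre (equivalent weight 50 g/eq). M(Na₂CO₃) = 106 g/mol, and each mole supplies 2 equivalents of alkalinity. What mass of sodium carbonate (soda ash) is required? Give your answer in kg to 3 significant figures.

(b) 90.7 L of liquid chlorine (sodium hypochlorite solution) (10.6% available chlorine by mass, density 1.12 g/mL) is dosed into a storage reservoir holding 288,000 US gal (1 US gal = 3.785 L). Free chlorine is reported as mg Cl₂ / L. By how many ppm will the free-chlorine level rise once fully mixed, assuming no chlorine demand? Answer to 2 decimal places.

(a) 154 kg; (b) 9.88 ppm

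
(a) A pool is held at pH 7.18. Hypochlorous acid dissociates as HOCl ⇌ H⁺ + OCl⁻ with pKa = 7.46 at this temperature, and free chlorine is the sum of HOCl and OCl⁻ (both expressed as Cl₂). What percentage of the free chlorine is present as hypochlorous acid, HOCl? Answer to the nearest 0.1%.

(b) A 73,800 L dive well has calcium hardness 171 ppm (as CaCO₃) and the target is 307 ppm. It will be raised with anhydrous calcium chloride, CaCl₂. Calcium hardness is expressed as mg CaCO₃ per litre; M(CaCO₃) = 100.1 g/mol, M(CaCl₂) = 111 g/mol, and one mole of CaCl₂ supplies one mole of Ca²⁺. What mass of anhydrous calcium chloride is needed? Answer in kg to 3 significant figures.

(a) [OCl⁻]/[HOCl] = 10^(pH − pKa) = 10^(7.18 − 7.46) = 10^-0.28 = 0.5248.
(a) Fraction as HOCl = 1 / (1 + 0.5248) = 0.6558.

(b) Hardness to add: (307 − 171) = 136 mg/L as CaCO₃ × 73,800 L = 10,040 g as CaCO₃.
(b) Moles of Ca²⁺ (1 mol Ca²⁺ ≡ 1 mol CaCO₃): 10,040 / 100.1 g/mol = 100.3 mol.
(b) Mass of CaCl₂: 100.3 × 111 = 11,130 g.

(a) 65.6%; (b) 11.1 kg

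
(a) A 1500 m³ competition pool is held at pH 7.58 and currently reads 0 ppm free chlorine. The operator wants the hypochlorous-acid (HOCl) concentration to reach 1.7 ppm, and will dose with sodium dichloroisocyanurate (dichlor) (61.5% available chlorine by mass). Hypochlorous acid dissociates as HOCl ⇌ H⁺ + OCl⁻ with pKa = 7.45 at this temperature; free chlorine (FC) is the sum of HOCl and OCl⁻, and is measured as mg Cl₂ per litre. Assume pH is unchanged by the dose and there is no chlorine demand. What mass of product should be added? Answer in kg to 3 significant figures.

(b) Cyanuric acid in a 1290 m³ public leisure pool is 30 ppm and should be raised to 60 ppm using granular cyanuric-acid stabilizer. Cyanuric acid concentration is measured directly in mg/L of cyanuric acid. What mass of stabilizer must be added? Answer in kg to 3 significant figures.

(a) 9.74 kg; (b) 38.7 kg

(a) Volume: 1500 m³ = 1,500,000 L.
(a) [OCl⁻]/[HOCl] = 10^(pH − pKa) = 10^(7.58 − 7.45) = 1.349; fraction as HOCl = 1/(1 + 1.349) = 0.4257.
(a) Free chlorine required for 1.7 ppm HOCl: 1.7 / 0.4257 = 3.993 ppm.
(a) FC to add: 3.993 − 0 = 3.993 mg/L as Cl₂.
(a) Cl₂ equivalent: 3.993 mg/L × 1,500,000 L = 5990 g.
(a) Product at 61.5% available Cl: 5990 / 0.615 = 9740 g.

(b) Volume: 1290 m³ = 1,290,000 L.
(b) CYA to add: (60 − 30) = 30 mg/L × 1,290,000 L = 38,700 g cyanuric acid.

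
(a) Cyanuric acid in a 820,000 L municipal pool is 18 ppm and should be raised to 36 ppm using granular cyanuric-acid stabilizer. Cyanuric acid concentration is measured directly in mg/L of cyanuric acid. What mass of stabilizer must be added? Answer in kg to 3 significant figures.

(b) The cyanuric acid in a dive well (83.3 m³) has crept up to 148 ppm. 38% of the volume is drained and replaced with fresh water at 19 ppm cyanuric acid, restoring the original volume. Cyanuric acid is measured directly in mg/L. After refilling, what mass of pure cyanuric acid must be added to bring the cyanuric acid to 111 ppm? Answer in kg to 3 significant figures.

(a) 14.8 kg; (b) 1.00 kg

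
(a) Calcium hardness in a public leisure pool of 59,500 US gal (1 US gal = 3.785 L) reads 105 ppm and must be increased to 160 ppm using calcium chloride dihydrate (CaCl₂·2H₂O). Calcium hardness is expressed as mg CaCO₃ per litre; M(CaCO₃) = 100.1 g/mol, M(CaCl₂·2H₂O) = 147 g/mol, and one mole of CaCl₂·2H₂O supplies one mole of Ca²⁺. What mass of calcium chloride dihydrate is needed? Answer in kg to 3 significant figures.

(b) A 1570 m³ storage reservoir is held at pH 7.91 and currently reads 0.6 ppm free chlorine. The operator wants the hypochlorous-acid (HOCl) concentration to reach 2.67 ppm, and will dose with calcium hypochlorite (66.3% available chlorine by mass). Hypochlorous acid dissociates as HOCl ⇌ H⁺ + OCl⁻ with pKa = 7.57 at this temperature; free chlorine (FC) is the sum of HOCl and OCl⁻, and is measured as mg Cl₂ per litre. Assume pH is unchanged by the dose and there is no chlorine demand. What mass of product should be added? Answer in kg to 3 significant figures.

(a) Volume: 59,500 US gal × 3.785 L/gal = 225,208 L.
(a) Hardness to add: (160 − 105) = 55 mg/L as CaCO₃ × 225,208 L = 12,390 g as CaCO₃.
(a) Moles of Ca²⁺ (1 mol Ca²⁺ ≡ 1 mol CaCO₃): 12,390 / 100.1 g/mol = 123.7 mol.
(a) Mass of CaCl₂·2H₂O: 123.7 × 147 = 18,190 g.

(b) Volume: 1570 m³ = 1,570,000 L.
(b) [OCl⁻]/[HOCl] = 10^(pH − pKa) = 10^(7.91 − 7.57) = 2.188; fraction as HOCl = 1/(1 + 2.188) = 0.3137.
(b) Free chlorine required for 2.67 ppm HOCl: 2.67 / 0.3137 = 8.511 ppm.
(b) FC to add: 8.511 − 0.6 = 7.911 mg/L as Cl₂.
(b) Cl₂ equivalent: 7.911 mg/L × 1,570,000 L = 12,420 g.
(b) Product at 66.3% available Cl: 12,420 / 0.663 = 18,730 g.

(a) 18.2 kg; (b) 18.7 kg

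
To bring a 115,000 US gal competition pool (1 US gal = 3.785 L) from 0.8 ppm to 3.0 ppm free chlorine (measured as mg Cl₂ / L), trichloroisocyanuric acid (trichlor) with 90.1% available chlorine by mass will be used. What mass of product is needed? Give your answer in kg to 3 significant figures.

Volume: 115,000 US gal × 3.785 L/gal = 435,275 L.
Chlorine deficit: 3.0 − 0.8 = 2.2 ppm = 2.2 mg/L as Cl₂.
Cl₂ equivalent needed: 2.2 mg/L × 435,275 L = 957,600 mg = 957.6 g.
Product at 90.1% available chlorine: 957.6 / 0.901 = 1063 g.

1.06 kg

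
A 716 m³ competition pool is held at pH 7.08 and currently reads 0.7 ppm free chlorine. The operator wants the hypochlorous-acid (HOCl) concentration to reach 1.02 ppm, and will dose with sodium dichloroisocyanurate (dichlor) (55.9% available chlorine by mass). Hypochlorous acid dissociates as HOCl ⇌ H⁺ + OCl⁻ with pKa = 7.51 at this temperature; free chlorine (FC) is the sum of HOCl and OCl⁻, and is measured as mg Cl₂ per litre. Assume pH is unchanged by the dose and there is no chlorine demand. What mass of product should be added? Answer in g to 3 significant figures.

Volume: 716 m³ = 716,000 L.
[OCl⁻]/[HOCl] = 10^(pH − pKa) = 10^(7.08 − 7.51) = 0.3715; fraction as HOCl = 1/(1 + 0.3715) = 0.7291.
Free chlorine required for 1.02 ppm HOCl: 1.02 / 0.7291 = 1.399 ppm.
FC to add: 1.399 − 0.7 = 0.699 mg/L as Cl₂.
Cl₂ equivalent: 0.699 mg/L × 716,000 L = 500.5 g.
Product at 55.9% available Cl: 500.5 / 0.559 = 895.3 g.

895 g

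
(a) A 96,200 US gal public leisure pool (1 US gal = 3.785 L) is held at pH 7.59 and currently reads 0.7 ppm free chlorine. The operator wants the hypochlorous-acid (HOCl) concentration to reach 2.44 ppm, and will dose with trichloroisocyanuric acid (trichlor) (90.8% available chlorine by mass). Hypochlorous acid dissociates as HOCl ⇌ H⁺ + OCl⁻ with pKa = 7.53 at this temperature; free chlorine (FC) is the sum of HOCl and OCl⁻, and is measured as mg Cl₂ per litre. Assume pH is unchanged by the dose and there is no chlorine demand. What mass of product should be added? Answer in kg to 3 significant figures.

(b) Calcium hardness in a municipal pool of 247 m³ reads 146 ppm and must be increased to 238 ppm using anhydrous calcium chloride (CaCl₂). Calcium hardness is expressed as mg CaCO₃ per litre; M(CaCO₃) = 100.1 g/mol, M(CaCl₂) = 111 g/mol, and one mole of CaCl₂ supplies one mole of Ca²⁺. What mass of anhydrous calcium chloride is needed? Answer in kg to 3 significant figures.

(a) Volume: 96,200 US gal × 3.785 L/gal = 364,117 L.
(a) [OCl⁻]/[HOCl] = 10^(pH − pKa) = 10^(7.59 − 7.53) = 1.148; fraction as HOCl = 1/(1 + 1.148) = 0.4655.
(a) Free chlorine required for 2.44 ppm HOCl: 2.44 / 0.4655 = 5.241 ppm.
(a) FC to add: 5.241 − 0.7 = 4.541 mg/L as Cl₂.
(a) Cl₂ equivalent: 4.541 mg/L × 364,117 L = 1654 g.
(a) Product at 90.8% available Cl: 1654 / 0.908 = 1821 g.

(b) Volume: 247 m³ = 247,000 L.
(b) Hardness to add: (238 − 146) = 92 mg/L as CaCO₃ × 247,000 L = 22,720 g as CaCO₃.
(b) Moles of Ca²⁺ (1 mol Ca²⁺ ≡ 1 mol CaCO₃): 22,720 / 100.1 g/mol = 227 mol.
(b) Mass of CaCl₂: 227 × 111 = 25,200 g.

(a) 1.82 kg; (b) 25.2 kg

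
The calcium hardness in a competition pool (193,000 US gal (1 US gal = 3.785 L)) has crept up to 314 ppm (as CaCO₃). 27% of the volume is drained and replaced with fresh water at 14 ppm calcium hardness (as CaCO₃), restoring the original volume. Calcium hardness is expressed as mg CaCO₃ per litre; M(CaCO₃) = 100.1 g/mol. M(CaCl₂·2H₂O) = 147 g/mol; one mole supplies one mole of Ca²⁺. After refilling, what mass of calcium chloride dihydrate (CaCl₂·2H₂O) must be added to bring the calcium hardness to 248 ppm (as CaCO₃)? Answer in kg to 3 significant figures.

16.1 kg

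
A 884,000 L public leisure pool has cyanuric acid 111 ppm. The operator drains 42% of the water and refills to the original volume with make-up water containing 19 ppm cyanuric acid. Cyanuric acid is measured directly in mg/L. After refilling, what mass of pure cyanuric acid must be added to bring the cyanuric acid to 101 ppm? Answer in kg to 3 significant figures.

25.3 kg

After draining 42% and refilling: 111 × 0.58 + 19 × 0.42 = 72.36 ppm.
Deficit to target: 101 − 72.36 = 28.64 mg/L.
Mass: 28.64 mg/L × 884,000 L = 25,320 g cyanuric acid.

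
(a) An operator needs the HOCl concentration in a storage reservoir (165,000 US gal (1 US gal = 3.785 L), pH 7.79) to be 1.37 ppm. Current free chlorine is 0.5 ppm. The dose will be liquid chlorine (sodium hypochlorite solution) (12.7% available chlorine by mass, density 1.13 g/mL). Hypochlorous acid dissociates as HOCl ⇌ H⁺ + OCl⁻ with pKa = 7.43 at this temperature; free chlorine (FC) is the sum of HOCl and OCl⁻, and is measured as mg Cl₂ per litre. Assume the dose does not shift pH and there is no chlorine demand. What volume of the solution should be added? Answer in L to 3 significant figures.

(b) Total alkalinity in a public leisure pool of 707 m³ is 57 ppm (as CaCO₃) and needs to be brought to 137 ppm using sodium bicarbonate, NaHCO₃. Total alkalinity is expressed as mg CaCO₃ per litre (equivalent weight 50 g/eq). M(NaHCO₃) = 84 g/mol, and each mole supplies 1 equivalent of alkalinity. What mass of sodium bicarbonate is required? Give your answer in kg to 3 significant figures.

(a) Volume: 165,000 US gal × 3.785 L/gal = 624,525 L.
(a) [OCl⁻]/[HOCl] = 10^(pH − pKa) = 10^(7.79 − 7.43) = 2.291; fraction as HOCl = 1/(1 + 2.291) = 0.3039.
(a) Free chlorine required for 1.37 ppm HOCl: 1.37 / 0.3039 = 4.508 ppm.
(a) FC to add: 4.508 − 0.5 = 4.008 mg/L as Cl₂.
(a) Cl₂ equivalent: 4.008 mg/L × 624,525 L = 2503 g.
(a) Product at 12.7% available Cl: 2503 / 0.127 = 19,710 g.
(a) Volume: 19,710 g ÷ 1.13 g/mL = 17,440 mL.

(b) Volume: 707 m³ = 707,000 L.
(b) Alkalinity to add: (137 − 57) = 80 mg/L as CaCO₃ × 707,000 L = 56,560 g as CaCO₃.
(b) Equivalents: 56,560 g ÷ 50 g/eq = 1131 eq.
(b) NaHCO₃ supplies 1 eq per mole → 1131 mol.
(b) Mass: 1131 mol × 84 g/mol = 95,020 g.

(a) 17.4 L; (b) 95.0 kg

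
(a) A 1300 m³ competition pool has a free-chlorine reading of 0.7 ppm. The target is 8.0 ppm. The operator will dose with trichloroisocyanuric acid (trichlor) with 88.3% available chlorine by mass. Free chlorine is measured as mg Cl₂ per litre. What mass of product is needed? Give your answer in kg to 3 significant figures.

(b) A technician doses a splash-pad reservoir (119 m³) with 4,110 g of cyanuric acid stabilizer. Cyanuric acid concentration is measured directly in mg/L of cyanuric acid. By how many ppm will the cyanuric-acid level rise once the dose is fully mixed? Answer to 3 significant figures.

(a) Volume: 1300 m³ = 1,300,000 L.
(a) Chlorine deficit: 8.0 − 0.7 = 7.3 ppm = 7.3 mg/L as Cl₂.
(a) Cl₂ equivalent needed: 7.3 mg/L × 1,300,000 L = 9,490,000 mg = 9490 g.
(a) Product at 88.3% available chlorine: 9490 / 0.883 = 10,750 g.

(b) Volume: 119 m³ = 119,000 L.
(b) Rise: 4,110 g / 119,000 L × 1000 = 34.54 mg/L.

(a) 10.7 kg; (b) 34.5 ppm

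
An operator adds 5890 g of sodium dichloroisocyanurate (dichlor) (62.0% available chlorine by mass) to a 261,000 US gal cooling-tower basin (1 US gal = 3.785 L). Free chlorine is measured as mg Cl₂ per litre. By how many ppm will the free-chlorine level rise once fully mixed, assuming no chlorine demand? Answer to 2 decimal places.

3.70 ppm

Volume: 261,000 US gal × 3.785 L/gal = 987,885 L.
Available chlorine delivered: 5890 g × 0.62 = 3652 g as Cl₂.
Concentration rise: 3652 g / 987,885 L = 3.697 mg/L = 3.70 ppm.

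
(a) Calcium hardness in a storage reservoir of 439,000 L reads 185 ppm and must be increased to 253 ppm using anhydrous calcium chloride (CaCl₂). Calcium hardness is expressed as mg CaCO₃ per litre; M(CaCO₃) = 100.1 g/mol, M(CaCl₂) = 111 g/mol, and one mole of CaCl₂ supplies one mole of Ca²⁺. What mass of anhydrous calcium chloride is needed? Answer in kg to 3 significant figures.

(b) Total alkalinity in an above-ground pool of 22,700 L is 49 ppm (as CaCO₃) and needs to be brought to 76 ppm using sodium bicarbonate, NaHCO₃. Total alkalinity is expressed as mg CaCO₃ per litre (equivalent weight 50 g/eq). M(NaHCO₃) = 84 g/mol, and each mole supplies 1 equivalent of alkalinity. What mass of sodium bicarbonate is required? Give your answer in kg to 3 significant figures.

(a) Hardness to add: (253 − 185) = 68 mg/L as CaCO₃ × 439,000 L = 29,850 g as CaCO₃.
(a) Moles of Ca²⁺ (1 mol Ca²⁺ ≡ 1 mol CaCO₃): 29,850 / 100.1 g/mol = 298.2 mol.
(a) Mass of CaCl₂: 298.2 × 111 = 33,100 g.

(b) Alkalinity to add: (76 − 49) = 27 mg/L as CaCO₃ × 22,700 L = 612.9 g as CaCO₃.
(b) Equivalents: 612.9 g ÷ 50 g/eq = 12.26 eq.
(b) NaHCO₃ supplies 1 eq per mole → 12.26 mol.
(b) Mass: 12.26 mol × 84 g/mol = 1030 g.

(a) 33.1 kg; (b) 1.03 kg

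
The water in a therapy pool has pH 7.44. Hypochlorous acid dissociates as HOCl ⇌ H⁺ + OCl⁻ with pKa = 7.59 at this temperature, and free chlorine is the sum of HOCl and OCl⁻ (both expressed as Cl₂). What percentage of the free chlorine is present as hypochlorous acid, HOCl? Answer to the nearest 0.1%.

58.5%

[OCl⁻]/[HOCl] = 10^(pH − pKa) = 10^(7.44 − 7.59) = 10^-0.15 = 0.7079.
Fraction as HOCl = 1 / (1 + 0.7079) = 0.5855.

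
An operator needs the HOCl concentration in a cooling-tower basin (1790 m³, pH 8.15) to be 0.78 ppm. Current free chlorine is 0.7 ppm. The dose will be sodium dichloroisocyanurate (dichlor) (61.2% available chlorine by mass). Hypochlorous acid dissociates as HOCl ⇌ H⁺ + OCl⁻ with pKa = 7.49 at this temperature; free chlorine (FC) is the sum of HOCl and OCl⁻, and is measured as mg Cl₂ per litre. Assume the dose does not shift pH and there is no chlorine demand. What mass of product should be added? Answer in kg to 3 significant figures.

10.7 kg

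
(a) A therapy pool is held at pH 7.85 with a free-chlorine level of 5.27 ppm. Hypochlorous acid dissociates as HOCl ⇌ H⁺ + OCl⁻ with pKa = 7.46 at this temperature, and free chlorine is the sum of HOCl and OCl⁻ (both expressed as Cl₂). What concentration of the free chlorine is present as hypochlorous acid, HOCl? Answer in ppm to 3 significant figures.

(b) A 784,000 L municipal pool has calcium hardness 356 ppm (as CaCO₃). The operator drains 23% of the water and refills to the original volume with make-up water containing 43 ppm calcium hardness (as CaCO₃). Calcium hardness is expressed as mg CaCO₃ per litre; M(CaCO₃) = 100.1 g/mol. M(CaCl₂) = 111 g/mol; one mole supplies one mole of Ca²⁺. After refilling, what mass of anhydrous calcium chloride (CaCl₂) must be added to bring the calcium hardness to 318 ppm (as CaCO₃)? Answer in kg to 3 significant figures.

(a) [OCl⁻]/[HOCl] = 10^(pH − pKa) = 10^(7.85 − 7.46) = 10^0.39 = 2.455.
(a) Fraction as HOCl = 1 / (1 + 2.455) = 0.2895.
(a) HOCl = 0.2895 × 5.27 ppm = 1.525 ppm.

(b) After draining 23% and refilling: 356 × 0.77 + 43 × 0.23 = 284.01 ppm.
(b) Deficit to target: 318 − 284.01 = 33.99 mg/L.
(b) As CaCO₃: 33.99 mg/L × 784,000 L = 26,650 g; ÷ 100.1 = 266.2 mol Ca²⁺.
(b) Mass: 266.2 × 111 = 29,550 g.

(a) 1.53 ppm; (b) 29.5 kg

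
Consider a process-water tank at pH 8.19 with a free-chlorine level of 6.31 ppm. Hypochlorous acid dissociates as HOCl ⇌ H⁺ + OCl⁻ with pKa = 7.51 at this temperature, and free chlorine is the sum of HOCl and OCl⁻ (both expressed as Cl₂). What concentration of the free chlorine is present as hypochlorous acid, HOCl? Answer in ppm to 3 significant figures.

1.09 ppm

[OCl⁻]/[HOCl] = 10^(pH − pKa) = 10^(8.19 − 7.51) = 10^0.68 = 4.786.
Fraction as HOCl = 1 / (1 + 4.786) = 0.1728.
HOCl = 0.1728 × 6.31 ppm = 1.091 ppm.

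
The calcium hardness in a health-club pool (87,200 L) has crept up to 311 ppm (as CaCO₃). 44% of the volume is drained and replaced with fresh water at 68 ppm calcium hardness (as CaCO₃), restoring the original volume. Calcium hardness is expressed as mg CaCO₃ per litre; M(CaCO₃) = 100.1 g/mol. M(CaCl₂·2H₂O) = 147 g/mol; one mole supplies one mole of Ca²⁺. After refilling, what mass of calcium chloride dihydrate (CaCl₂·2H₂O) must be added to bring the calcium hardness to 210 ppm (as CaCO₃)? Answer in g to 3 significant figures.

758 g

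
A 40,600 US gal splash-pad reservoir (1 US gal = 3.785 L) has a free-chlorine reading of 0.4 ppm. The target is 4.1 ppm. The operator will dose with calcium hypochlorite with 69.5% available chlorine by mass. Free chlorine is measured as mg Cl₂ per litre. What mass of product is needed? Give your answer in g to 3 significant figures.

818 g

Volume: 40,600 US gal × 3.785 L/gal = 153,671 L.
Chlorine deficit: 4.1 − 0.4 = 3.7 ppm = 3.7 mg/L as Cl₂.
Cl₂ equivalent needed: 3.7 mg/L × 153,671 L = 568,600 mg = 568.6 g.
Product at 69.5% available chlorine: 568.6 / 0.695 = 818.1 g.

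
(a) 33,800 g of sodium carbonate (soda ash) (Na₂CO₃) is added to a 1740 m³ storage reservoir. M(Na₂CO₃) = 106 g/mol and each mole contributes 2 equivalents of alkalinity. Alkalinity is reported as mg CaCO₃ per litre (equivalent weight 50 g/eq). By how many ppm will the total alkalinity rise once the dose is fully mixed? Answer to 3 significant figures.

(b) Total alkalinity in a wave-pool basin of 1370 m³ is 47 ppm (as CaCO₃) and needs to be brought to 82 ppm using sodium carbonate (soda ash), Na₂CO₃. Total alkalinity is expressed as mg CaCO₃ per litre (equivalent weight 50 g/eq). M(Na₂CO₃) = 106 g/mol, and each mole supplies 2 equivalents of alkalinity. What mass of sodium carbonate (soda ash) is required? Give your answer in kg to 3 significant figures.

(a) 18.3 ppm; (b) 50.8 kg

(a) Volume: 1740 m³ = 1,740,000 L.
(a) Moles of Na₂CO₃: 33,800 g ÷ 106 g/mol = 318.9 mol → 637.7 eq of alkalinity.
(a) As CaCO₃: 637.7 eq × 50 g/eq = 31,890 g.
(a) Rise: 31,890 g / 1,740,000 L × 1000 = 18.33 mg/L.

(b) Volume: 1370 m³ = 1,370,000 L.
(b) Alkalinity to add: (82 − 47) = 35 mg/L as CaCO₃ × 1,370,000 L = 47,950 g as CaCO₃.
(b) Equivalents: 47,950 g ÷ 50 g/eq = 959 eq.
(b) Each mole of Na₂CO₃ supplies 2 eq, so 959 / 2 = 479.5 mol.
(b) Mass: 479.5 mol × 106 g/mol = 50,830 g.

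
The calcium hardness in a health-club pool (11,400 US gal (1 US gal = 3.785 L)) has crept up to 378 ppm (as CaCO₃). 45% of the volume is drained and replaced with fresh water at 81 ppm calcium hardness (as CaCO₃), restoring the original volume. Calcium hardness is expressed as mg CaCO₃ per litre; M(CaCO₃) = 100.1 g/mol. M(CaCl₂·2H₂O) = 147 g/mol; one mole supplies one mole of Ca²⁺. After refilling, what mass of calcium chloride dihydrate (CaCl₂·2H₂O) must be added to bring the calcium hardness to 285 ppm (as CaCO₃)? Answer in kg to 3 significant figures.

Volume: 11,400 US gal × 3.785 L/gal = 43,149 L.
After draining 45% and refilling: 378 × 0.55 + 81 × 0.45 = 244.35 ppm.
Deficit to target: 285 − 244.35 = 40.65 mg/L.
As CaCO₃: 40.65 mg/L × 43,149 L = 1754 g; ÷ 100.1 = 17.52 mol Ca²⁺.
Mass: 17.52 × 147 = 2576 g.

2.58 kg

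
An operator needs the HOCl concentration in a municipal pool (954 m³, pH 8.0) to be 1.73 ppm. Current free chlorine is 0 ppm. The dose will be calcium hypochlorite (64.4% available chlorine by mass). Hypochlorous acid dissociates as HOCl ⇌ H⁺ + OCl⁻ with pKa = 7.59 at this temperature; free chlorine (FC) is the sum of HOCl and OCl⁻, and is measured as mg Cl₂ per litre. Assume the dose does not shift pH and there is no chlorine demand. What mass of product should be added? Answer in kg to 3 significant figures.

9.15 kg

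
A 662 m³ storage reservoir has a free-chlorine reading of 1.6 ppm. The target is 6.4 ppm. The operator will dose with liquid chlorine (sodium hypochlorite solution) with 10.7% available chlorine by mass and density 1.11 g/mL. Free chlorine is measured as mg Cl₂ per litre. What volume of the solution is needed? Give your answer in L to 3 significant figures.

26.8 L

Volume: 662 m³ = 662,000 L.
Chlorine deficit: 6.4 − 1.6 = 4.8 ppm = 4.8 mg/L as Cl₂.
Cl₂ equivalent needed: 4.8 mg/L × 662,000 L = 3,178,000 mg = 3178 g.
Product at 10.7% available chlorine: 3178 / 0.107 = 29,700 g.
Volume at density 1.11 g/mL: 29,700 g ÷ 1.11 g/mL = 26,750 mL.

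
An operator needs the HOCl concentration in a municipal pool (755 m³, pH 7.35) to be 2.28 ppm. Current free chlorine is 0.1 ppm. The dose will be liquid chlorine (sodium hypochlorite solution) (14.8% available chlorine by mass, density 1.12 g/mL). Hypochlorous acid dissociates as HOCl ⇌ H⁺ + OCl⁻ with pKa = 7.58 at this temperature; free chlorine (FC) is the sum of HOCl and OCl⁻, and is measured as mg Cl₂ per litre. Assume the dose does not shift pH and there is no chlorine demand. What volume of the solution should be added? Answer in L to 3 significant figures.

16.0 L

Volume: 755 m³ = 755,000 L.
[OCl⁻]/[HOCl] = 10^(pH − pKa) = 10^(7.35 − 7.58) = 0.5888; fraction as HOCl = 1/(1 + 0.5888) = 0.6294.
Free chlorine required for 2.28 ppm HOCl: 2.28 / 0.6294 = 3.623 ppm.
FC to add: 3.623 − 0.1 = 3.523 mg/L as Cl₂.
Cl₂ equivalent: 3.523 mg/L × 755,000 L = 2660 g.
Product at 14.8% available Cl: 2660 / 0.148 = 17,970 g.
Volume: 17,970 g ÷ 1.12 g/mL = 16,040 mL.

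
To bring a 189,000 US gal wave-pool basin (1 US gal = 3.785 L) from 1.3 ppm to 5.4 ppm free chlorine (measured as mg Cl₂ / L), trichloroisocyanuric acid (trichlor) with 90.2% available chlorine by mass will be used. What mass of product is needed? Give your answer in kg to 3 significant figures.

Volume: 189,000 US gal × 3.785 L/gal = 715,365 L.
Chlorine deficit: 5.4 − 1.3 = 4.1 ppm = 4.1 mg/L as Cl₂.
Cl₂ equivalent needed: 4.1 mg/L × 715,365 L = 2,933,000 mg = 2933 g.
Product at 90.2% available chlorine: 2933 / 0.902 = 3252 g.

3.25 kg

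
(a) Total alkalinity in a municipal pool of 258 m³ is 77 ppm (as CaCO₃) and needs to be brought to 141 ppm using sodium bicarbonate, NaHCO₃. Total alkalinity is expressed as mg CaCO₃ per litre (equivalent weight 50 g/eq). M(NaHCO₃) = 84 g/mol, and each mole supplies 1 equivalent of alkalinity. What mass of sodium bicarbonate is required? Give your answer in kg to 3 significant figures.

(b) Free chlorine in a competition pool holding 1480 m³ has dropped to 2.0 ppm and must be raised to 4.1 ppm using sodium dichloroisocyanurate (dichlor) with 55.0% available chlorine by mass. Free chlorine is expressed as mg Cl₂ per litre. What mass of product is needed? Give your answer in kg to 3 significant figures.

(a) Volume: 258 m³ = 258,000 L.
(a) Alkalinity to add: (141 − 77) = 64 mg/L as CaCO₃ × 258,000 L = 16,510 g as CaCO₃.
(a) Equivalents: 16,510 g ÷ 50 g/eq = 330.2 eq.
(a) NaHCO₃ supplies 1 eq per mole → 330.2 mol.
(a) Mass: 330.2 mol × 84 g/mol = 27,740 g.

(b) Volume: 1480 m³ = 1,480,000 L.
(b) Chlorine deficit: 4.1 − 2.0 = 2.1 ppm = 2.1 mg/L as Cl₂.
(b) Cl₂ equivalent needed: 2.1 mg/L × 1,480,000 L = 3,108,000 mg = 3108 g.
(b) Product at 55.0% available chlorine: 3108 / 0.55 = 5651 g.

(a) 27.7 kg; (b) 5.65 kg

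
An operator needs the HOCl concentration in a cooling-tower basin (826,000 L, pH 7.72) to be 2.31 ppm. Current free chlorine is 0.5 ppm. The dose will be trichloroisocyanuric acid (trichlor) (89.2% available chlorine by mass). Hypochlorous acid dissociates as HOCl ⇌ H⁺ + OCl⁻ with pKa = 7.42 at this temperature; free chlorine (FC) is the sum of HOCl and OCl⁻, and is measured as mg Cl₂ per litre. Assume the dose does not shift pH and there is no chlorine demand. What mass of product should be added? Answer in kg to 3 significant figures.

5.94 kg

[OCl⁻]/[HOCl] = 10^(pH − pKa) = 10^(7.72 − 7.42) = 1.995; fraction as HOCl = 1/(1 + 1.995) = 0.3339.
Free chlorine required for 2.31 ppm HOCl: 2.31 / 0.3339 = 6.919 ppm.
FC to add: 6.919 − 0.5 = 6.419 mg/L as Cl₂.
Cl₂ equivalent: 6.419 mg/L × 826,000 L = 5302 g.
Product at 89.2% available Cl: 5302 / 0.892 = 5944 g.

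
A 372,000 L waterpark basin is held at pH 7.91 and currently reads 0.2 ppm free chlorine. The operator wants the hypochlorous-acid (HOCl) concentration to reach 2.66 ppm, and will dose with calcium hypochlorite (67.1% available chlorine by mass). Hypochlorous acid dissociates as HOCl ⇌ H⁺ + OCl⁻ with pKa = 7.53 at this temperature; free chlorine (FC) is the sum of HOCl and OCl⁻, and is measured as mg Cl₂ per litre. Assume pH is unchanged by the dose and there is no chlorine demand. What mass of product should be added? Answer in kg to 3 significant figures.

[OCl⁻]/[HOCl] = 10^(pH − pKa) = 10^(7.91 − 7.53) = 2.399; fraction as HOCl = 1/(1 + 2.399) = 0.2942.
Free chlorine required for 2.66 ppm HOCl: 2.66 / 0.2942 = 9.041 ppm.
FC to add: 9.041 − 0.2 = 8.841 mg/L as Cl₂.
Cl₂ equivalent: 8.841 mg/L × 372,000 L = 3289 g.
Product at 67.1% available Cl: 3289 / 0.671 = 4901 g.

4.90 kg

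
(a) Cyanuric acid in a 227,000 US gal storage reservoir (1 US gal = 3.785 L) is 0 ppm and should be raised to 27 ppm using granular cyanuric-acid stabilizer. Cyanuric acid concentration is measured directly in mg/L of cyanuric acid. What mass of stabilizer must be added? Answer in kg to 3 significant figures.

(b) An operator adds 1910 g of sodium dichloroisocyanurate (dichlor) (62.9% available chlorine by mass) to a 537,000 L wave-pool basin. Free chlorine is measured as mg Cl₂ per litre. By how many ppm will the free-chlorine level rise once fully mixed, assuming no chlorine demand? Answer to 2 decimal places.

(a) 23.2 kg; (b) 2.24 ppm

(a) Volume: 227,000 US gal × 3.785 L/gal = 859,195 L.
(a) CYA to add: (27 − 0) = 27 mg/L × 859,195 L = 23,200 g cyanuric acid.

(b) Available chlorine delivered: 1910 g × 0.629 = 1201 g as Cl₂.
(b) Concentration rise: 1201 g / 537,000 L = 2.237 mg/L = 2.24 ppm.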